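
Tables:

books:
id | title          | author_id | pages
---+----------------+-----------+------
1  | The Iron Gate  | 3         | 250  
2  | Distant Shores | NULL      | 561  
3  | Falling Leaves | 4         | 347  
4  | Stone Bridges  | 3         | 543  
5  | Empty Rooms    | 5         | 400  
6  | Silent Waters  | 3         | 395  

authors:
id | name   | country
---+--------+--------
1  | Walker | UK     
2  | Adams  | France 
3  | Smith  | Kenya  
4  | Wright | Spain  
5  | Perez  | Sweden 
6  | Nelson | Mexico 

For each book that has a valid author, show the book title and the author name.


INNER JOIN keeps only books rows whose author_id matches an id in authors. Walk through each book:
  - book 1 (The Iron Gate): author_id=3 -> matches Smith
  - book 2 (Distant Shores): author_id=NULL, no match -> dropped
  - book 3 (Falling Leaves): author_id=4 -> matches Wright
  - book 4 (Stone Bridges): author_id=3 -> matches Smith
  - book 5 (Empty Rooms): author_id=5 -> matches Perez
  - book 6 (Silent Waters): author_id=3 -> matches Smith
So 1 of 6 rows is dropped.

SQL:
SELECT a.title, b.name AS author
FROM books a
INNER JOIN authors b ON a.author_id = b.id

Result:
title          | author
---------------+-------
The Iron Gate  | Smith 
Falling Leaves | Wright
Stone Bridges  | Smith 
Empty Rooms    | Perez 
Silent Waters  | Smith 


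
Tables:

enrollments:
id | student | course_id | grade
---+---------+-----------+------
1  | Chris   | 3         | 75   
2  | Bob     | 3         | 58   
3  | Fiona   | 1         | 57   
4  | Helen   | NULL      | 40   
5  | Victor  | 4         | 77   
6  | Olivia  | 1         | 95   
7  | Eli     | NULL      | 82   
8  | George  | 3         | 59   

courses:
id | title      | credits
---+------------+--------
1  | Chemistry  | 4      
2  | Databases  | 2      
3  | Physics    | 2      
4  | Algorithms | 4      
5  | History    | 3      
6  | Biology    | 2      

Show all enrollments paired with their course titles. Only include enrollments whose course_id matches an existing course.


INNER JOIN keeps only enrollments rows whose course_id matches an id in courses. Walk through each enrollment:
  - enrollment 1 (Chris): course_id=3 -> matches Physics
  - enrollment 2 (Bob): course_id=3 -> matches Physics
  - enrollment 3 (Fiona): course_id=1 -> matches Chemistry
  - enrollment 4 (Helen): course_id=NULL, no match -> dropped
  - enrollment 5 (Victor): course_id=4 -> matches Algorithms
  - enrollment 6 (Olivia): course_id=1 -> matches Chemistry
  - enrollment 7 (Eli): course_id=NULL, no match -> dropped
  - enrollment 8 (George): course_id=3 -> matches Physics
So 2 of 8 rows are dropped.

SQL:
SELECT a.student, b.title AS course
FROM enrollments a
INNER JOIN courses b ON a.course_id = b.id

Result:
student | course    
--------+-----------
Chris   | Physics   
Bob     | Physics   
Fiona   | Chemistry 
Victor  | Algorithms
Olivia  | Chemistry 
George  | Physics   


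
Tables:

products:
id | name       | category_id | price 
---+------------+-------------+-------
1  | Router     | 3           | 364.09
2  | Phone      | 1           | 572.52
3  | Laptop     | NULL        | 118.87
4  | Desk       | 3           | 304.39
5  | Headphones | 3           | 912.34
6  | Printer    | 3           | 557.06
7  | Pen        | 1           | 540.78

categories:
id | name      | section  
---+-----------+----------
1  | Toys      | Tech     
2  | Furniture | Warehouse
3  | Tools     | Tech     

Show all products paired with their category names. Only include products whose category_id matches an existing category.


INNER JOIN keeps only products rows whose category_id matches an id in categories. Walk through each product:
  - product 1 (Router): category_id=3 -> matches Tools
  - product 2 (Phone): category_id=1 -> matches Toys
  - product 3 (Laptop): category_id=NULL, no match -> dropped
  - product 4 (Desk): category_id=3 -> matches Tools
  - product 5 (Headphones): category_id=3 -> matches Tools
  - product 6 (Printer): category_id=3 -> matches Tools
  - product 7 (Pen): category_id=1 -> matches Toys
So 1 of 7 rows is dropped.

SQL:
SELECT a.name, b.name AS category
FROM products a
INNER JOIN categories b ON a.category_id = b.id

Result:
name       | category
-----------+---------
Router     | Tools   
Phone      | Toys    
Desk       | Tools   
Headphones | Tools   
Printer    | Tools   
Pen        | Toys    


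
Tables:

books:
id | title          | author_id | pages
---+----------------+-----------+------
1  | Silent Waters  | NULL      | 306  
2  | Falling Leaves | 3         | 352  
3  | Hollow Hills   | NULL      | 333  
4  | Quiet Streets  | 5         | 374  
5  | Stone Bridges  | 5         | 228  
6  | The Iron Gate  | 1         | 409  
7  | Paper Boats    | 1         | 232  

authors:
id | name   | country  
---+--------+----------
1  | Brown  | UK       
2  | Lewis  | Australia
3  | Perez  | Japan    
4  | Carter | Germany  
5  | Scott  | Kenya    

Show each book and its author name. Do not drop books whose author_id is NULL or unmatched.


LEFT JOIN keeps every row from books (the left table); where author_id has no match in authors, the author columns become NULL. Walk through each book:
  - book 1 (Silent Waters): author_id=NULL, no match -> kept with NULL
  - book 2 (Falling Leaves): author_id=3 -> matches Perez
  - book 3 (Hollow Hills): author_id=NULL, no match -> kept with NULL
  - book 4 (Quiet Streets): author_id=5 -> matches Scott
  - book 5 (Stone Bridges): author_id=5 -> matches Scott
  - book 6 (The Iron Gate): author_id=1 -> matches Brown
  - book 7 (Paper Boats): author_id=1 -> matches Brown
All 7 rows appear; 2 have NULL author.

SQL:
SELECT a.title, b.name AS author
FROM books a
LEFT JOIN authors b ON a.author_id = b.id

Result:
title          | author
---------------+-------
Silent Waters  | NULL  
Falling Leaves | Perez 
Hollow Hills   | NULL  
Quiet Streets  | Scott 
Stone Bridges  | Scott 
The Iron Gate  | Brown 
Paper Boats    | Brown 


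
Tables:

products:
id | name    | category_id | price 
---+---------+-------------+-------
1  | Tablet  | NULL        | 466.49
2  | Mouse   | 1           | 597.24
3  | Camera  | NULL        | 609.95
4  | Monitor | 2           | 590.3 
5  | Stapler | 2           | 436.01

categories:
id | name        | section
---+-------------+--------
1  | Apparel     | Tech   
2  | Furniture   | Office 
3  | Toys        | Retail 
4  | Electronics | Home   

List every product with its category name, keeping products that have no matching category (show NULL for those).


LEFT JOIN keeps every row from products (the left table); where category_id has no match in categories, the category columns become NULL. Walk through each product:
  - product 1 (Tablet): category_id=NULL, no match -> kept with NULL
  - product 2 (Mouse): category_id=1 -> matches Apparel
  - product 3 (Camera): category_id=NULL, no match -> kept with NULL
  - product 4 (Monitor): category_id=2 -> matches Furniture
  - product 5 (Stapler): category_id=2 -> matches Furniture
All 5 rows appear; 2 have NULL category.

SQL:
SELECT a.name, b.name AS category
FROM products a
LEFT JOIN categories b ON a.category_id = b.id

Result:
name    | category 
--------+----------
Tablet  | NULL     
Mouse   | Apparel  
Camera  | NULL     
Monitor | Furniture
Stapler | Furniture


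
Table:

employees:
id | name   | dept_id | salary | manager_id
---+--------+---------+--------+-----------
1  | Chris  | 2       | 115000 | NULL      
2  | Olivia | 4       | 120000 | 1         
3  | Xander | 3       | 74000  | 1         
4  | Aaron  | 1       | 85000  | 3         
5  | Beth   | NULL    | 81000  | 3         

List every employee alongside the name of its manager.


This is a self-join: employees is joined to a second copy of itself, matching each row's manager_id to another row's id. Use LEFT JOIN so rows with manager_id=NULL are kept.
  - employee 1 (Chris): manager_id=NULL -> NULL
  - employee 2 (Olivia): manager_id=1 -> Chris
  - employee 3 (Xander): manager_id=1 -> Chris
  - employee 4 (Aaron): manager_id=3 -> Xander
  - employee 5 (Beth): manager_id=3 -> Xander

SQL:
SELECT a.name AS item, b.name AS manager
FROM employees a
LEFT JOIN employees b ON a.manager_id = b.id

Result:
item   | manager
-------+--------
Chris  | NULL   
Olivia | Chris  
Xander | Chris  
Aaron  | Xander 
Beth   | Xander 


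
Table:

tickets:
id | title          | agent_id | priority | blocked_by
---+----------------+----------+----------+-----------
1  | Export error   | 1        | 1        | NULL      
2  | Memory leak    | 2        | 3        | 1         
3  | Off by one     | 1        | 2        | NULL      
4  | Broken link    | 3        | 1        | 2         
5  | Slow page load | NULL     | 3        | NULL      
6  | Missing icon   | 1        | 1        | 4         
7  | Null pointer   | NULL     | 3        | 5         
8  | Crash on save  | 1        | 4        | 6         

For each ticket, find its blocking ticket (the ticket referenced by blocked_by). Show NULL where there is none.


This is a self-join: tickets is joined to a second copy of itself, matching each row's blocked_by to another row's id. Use LEFT JOIN so rows with blocked_by=NULL are kept.
  - ticket 1 (Export error): blocked_by=NULL -> NULL
  - ticket 2 (Memory leak): blocked_by=1 -> Export error
  - ticket 3 (Off by one): blocked_by=NULL -> NULL
  - ticket 4 (Broken link): blocked_by=2 -> Memory leak
  - ticket 5 (Slow page load): blocked_by=NULL -> NULL
  - ticket 6 (Missing icon): blocked_by=4 -> Broken link
  - ticket 7 (Null pointer): blocked_by=5 -> Slow page load
  - ticket 8 (Crash on save): blocked_by=6 -> Missing icon

SQL:
SELECT a.title AS item, b.title AS blocked_by
FROM tickets a
LEFT JOIN tickets b ON a.blocked_by = b.id

Result:
item           | blocked_by    
---------------+---------------
Export error   | NULL          
Memory leak    | Export error  
Off by one     | NULL          
Broken link    | Memory leak   
Slow page load | NULL          
Missing icon   | Broken link   
Null pointer   | Slow page load
Crash on save  | Missing icon  


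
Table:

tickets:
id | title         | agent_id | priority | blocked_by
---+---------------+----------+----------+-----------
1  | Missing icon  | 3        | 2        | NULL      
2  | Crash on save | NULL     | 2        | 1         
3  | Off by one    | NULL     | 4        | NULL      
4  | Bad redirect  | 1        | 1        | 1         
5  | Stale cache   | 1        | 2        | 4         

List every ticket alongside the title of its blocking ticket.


This is a self-join: tickets is joined to a second copy of itself, matching each row's blocked_by to another row's id. Use LEFT JOIN so rows with blocked_by=NULL are kept.
  - ticket 1 (Missing icon): blocked_by=NULL -> NULL
  - ticket 2 (Crash on save): blocked_by=1 -> Missing icon
  - ticket 3 (Off by one): blocked_by=NULL -> NULL
  - ticket 4 (Bad redirect): blocked_by=1 -> Missing icon
  - ticket 5 (Stale cache): blocked_by=4 -> Bad redirect

SQL:
SELECT a.title AS item, b.title AS blocked_by
FROM tickets a
LEFT JOIN tickets b ON a.blocked_by = b.id

Result:
item          | blocked_by  
--------------+-------------
Missing icon  | NULL        
Crash on save | Missing icon
Off by one    | NULL        
Bad redirect  | Missing icon
Stale cache   | Bad redirect


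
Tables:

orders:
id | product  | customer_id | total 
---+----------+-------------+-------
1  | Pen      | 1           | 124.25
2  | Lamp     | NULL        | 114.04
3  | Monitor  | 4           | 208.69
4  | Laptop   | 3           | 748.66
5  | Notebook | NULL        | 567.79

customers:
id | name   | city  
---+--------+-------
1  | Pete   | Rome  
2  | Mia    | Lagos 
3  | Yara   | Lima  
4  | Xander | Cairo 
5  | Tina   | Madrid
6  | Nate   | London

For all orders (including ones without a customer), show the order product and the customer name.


LEFT JOIN keeps every row from orders (the left table); where customer_id has no match in customers, the customer columns become NULL. Walk through each order:
  - order 1 (Pen): customer_id=1 -> matches Pete
  - order 2 (Lamp): customer_id=NULL, no match -> kept with NULL
  - order 3 (Monitor): customer_id=4 -> matches Xander
  - order 4 (Laptop): customer_id=3 -> matches Yara
  - order 5 (Notebook): customer_id=NULL, no match -> kept with NULL
All 5 rows appear; 2 have NULL customer.

SQL:
SELECT a.product, b.name AS customer
FROM orders a
LEFT JOIN customers b ON a.customer_id = b.id

Result:
product  | customer
---------+---------
Pen      | Pete    
Lamp     | NULL    
Monitor  | Xander  
Laptop   | Yara    
Notebook | NULL    


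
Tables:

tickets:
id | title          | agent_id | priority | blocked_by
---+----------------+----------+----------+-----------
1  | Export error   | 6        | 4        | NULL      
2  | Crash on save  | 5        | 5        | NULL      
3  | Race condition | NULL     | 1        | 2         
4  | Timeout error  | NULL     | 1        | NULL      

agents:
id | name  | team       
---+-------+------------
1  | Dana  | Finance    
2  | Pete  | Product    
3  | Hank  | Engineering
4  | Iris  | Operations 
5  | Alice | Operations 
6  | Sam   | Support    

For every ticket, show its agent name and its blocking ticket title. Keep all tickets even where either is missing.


Two LEFT JOINs from the same base table tickets: one to agents via agent_id, one to tickets itself via blocked_by. Both are LEFT so every ticket is preserved.
Match against agents:
  - ticket 1 (Export error): agent_id=6 -> matches Sam
  - ticket 2 (Crash on save): agent_id=5 -> matches Alice
  - ticket 3 (Race condition): agent_id=NULL, no match -> kept with NULL
  - ticket 4 (Timeout error): agent_id=NULL, no match -> kept with NULL
Match against tickets (self):
  - ticket 1 (Export error): blocked_by=NULL -> NULL
  - ticket 2 (Crash on save): blocked_by=NULL -> NULL
  - ticket 3 (Race condition): blocked_by=2 -> Crash on save
  - ticket 4 (Timeout error): blocked_by=NULL -> NULL

SQL:
SELECT a.title, b.name AS agent, c.title AS blocked_by
FROM tickets a
LEFT JOIN agents b ON a.agent_id = b.id
LEFT JOIN tickets c ON a.blocked_by = c.id

Result:
title          | agent | blocked_by   
---------------+-------+--------------
Export error   | Sam   | NULL         
Crash on save  | Alice | NULL         
Race condition | NULL  | Crash on save
Timeout error  | NULL  | NULL         


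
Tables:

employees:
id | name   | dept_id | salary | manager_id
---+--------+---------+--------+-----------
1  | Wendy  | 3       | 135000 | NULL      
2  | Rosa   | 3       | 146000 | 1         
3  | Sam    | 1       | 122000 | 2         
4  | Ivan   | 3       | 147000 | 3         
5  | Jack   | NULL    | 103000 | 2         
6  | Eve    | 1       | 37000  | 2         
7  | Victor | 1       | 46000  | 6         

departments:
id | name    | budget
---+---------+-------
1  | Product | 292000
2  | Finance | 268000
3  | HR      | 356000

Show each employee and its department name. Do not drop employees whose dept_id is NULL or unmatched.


LEFT JOIN keeps every row from employees (the left table); where dept_id has no match in departments, the department columns become NULL. Walk through each employee:
  - employee 1 (Wendy): dept_id=3 -> matches HR
  - employee 2 (Rosa): dept_id=3 -> matches HR
  - employee 3 (Sam): dept_id=1 -> matches Product
  - employee 4 (Ivan): dept_id=3 -> matches HR
  - employee 5 (Jack): dept_id=NULL, no match -> kept with NULL
  - employee 6 (Eve): dept_id=1 -> matches Product
  - employee 7 (Victor): dept_id=1 -> matches Product
All 7 rows appear; 1 has NULL department.

SQL:
SELECT a.name, b.name AS department
FROM employees a
LEFT JOIN departments b ON a.dept_id = b.id

Result:
name   | department
-------+-----------
Wendy  | HR        
Rosa   | HR        
Sam    | Product   
Ivan   | HR        
Jack   | NULL      
Eve    | Product   
Victor | Product   


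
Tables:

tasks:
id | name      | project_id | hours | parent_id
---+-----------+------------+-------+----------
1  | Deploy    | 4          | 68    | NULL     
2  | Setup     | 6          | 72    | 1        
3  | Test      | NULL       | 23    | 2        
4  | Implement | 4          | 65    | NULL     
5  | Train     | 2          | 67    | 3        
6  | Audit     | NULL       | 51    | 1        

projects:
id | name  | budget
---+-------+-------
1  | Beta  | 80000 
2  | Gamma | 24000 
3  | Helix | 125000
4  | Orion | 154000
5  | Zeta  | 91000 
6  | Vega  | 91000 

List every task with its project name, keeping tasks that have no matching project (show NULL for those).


LEFT JOIN keeps every row from tasks (the left table); where project_id has no match in projects, the project columns become NULL. Walk through each task:
  - task 1 (Deploy): project_id=4 -> matches Orion
  - task 2 (Setup): project_id=6 -> matches Vega
  - task 3 (Test): project_id=NULL, no match -> kept with NULL
  - task 4 (Implement): project_id=4 -> matches Orion
  - task 5 (Train): project_id=2 -> matches Gamma
  - task 6 (Audit): project_id=NULL, no match -> kept with NULL
All 6 rows appear; 2 have NULL project.

SQL:
SELECT a.name, b.name AS project
FROM tasks a
LEFT JOIN projects b ON a.project_id = b.id

Result:
name      | project
----------+--------
Deploy    | Orion  
Setup     | Vega   
Test      | NULL   
Implement | Orion  
Train     | Gamma  
Audit     | NULL   


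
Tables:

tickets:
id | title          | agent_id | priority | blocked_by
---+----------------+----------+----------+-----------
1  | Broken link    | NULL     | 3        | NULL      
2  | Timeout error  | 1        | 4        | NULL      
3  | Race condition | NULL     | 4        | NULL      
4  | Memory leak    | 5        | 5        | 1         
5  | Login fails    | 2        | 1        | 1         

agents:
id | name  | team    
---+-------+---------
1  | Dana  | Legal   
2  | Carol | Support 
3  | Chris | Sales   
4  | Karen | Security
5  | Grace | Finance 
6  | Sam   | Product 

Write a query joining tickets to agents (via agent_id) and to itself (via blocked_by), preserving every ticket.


Two LEFT JOINs from the same base table tickets: one to agents via agent_id, one to tickets itself via blocked_by. Both are LEFT so every ticket is preserved.
Match against agents:
  - ticket 1 (Broken link): agent_id=NULL, no match -> kept with NULL
  - ticket 2 (Timeout error): agent_id=1 -> matches Dana
  - ticket 3 (Race condition): agent_id=NULL, no match -> kept with NULL
  - ticket 4 (Memory leak): agent_id=5 -> matches Grace
  - ticket 5 (Login fails): agent_id=2 -> matches Carol
Match against tickets (self):
  - ticket 1 (Broken link): blocked_by=NULL -> NULL
  - ticket 2 (Timeout error): blocked_by=NULL -> NULL
  - ticket 3 (Race condition): blocked_by=NULL -> NULL
  - ticket 4 (Memory leak): blocked_by=1 -> Broken link
  - ticket 5 (Login fails): blocked_by=1 -> Broken link

SQL:
SELECT a.title, b.name AS agent, c.title AS blocked_by
FROM tickets a
LEFT JOIN agents b ON a.agent_id = b.id
LEFT JOIN tickets c ON a.blocked_by = c.id

Result:
title          | agent | blocked_by 
---------------+-------+------------
Broken link    | NULL  | NULL       
Timeout error  | Dana  | NULL       
Race condition | NULL  | NULL       
Memory leak    | Grace | Broken link
Login fails    | Carol | Broken link


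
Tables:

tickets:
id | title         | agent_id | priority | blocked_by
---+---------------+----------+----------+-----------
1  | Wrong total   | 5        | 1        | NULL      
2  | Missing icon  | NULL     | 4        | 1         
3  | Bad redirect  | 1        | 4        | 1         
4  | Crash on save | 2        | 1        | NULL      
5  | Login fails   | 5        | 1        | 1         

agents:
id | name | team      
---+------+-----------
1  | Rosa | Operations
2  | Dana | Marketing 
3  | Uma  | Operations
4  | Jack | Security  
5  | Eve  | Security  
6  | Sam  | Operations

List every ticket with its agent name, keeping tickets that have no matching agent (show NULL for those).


LEFT JOIN keeps every row from tickets (the left table); where agent_id has no match in agents, the agent columns become NULL. Walk through each ticket:
  - ticket 1 (Wrong total): agent_id=5 -> matches Eve
  - ticket 2 (Missing icon): agent_id=NULL, no match -> kept with NULL
  - ticket 3 (Bad redirect): agent_id=1 -> matches Rosa
  - ticket 4 (Crash on save): agent_id=2 -> matches Dana
  - ticket 5 (Login fails): agent_id=5 -> matches Eve
All 5 rows appear; 1 has NULL agent.

SQL:
SELECT a.title, b.name AS agent
FROM tickets a
LEFT JOIN agents b ON a.agent_id = b.id

Result:
title         | agent
--------------+------
Wrong total   | Eve  
Missing icon  | NULL 
Bad redirect  | Rosa 
Crash on save | Dana 
Login fails   | Eve  


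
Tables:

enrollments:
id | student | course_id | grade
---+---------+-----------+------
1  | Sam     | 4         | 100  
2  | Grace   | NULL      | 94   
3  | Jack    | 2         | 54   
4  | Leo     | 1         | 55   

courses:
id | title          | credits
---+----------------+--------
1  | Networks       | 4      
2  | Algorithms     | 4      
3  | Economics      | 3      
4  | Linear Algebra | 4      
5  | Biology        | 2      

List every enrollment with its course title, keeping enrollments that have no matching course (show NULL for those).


LEFT JOIN keeps every row from enrollments (the left table); where course_id has no match in courses, the course columns become NULL. Walk through each enrollment:
  - enrollment 1 (Sam): course_id=4 -> matches Linear Algebra
  - enrollment 2 (Grace): course_id=NULL, no match -> kept with NULL
  - enrollment 3 (Jack): course_id=2 -> matches Algorithms
  - enrollment 4 (Leo): course_id=1 -> matches Networks
All 4 rows appear; 1 has NULL course.

SQL:
SELECT a.student, b.title AS course
FROM enrollments a
LEFT JOIN courses b ON a.course_id = b.id

Result:
student | course        
--------+---------------
Sam     | Linear Algebra
Grace   | NULL          
Jack    | Algorithms    
Leo     | Networks      


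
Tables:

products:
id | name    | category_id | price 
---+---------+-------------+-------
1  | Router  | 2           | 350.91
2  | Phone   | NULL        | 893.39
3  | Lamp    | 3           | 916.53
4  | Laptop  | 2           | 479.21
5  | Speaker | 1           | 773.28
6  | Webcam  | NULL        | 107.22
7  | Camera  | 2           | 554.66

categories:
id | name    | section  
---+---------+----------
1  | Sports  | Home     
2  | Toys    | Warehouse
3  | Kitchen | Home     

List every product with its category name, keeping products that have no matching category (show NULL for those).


LEFT JOIN keeps every row from products (the left table); where category_id has no match in categories, the category columns become NULL. Walk through each product:
  - product 1 (Router): category_id=2 -> matches Toys
  - product 2 (Phone): category_id=NULL, no match -> kept with NULL
  - product 3 (Lamp): category_id=3 -> matches Kitchen
  - product 4 (Laptop): category_id=2 -> matches Toys
  - product 5 (Speaker): category_id=1 -> matches Sports
  - product 6 (Webcam): category_id=NULL, no match -> kept with NULL
  - product 7 (Camera): category_id=2 -> matches Toys
All 7 rows appear; 2 have NULL category.

SQL:
SELECT a.name, b.name AS category
FROM products a
LEFT JOIN categories b ON a.category_id = b.id

Result:
name    | category
--------+---------
Router  | Toys    
Phone   | NULL    
Lamp    | Kitchen 
Laptop  | Toys    
Speaker | Sports  
Webcam  | NULL    
Camera  | Toys    


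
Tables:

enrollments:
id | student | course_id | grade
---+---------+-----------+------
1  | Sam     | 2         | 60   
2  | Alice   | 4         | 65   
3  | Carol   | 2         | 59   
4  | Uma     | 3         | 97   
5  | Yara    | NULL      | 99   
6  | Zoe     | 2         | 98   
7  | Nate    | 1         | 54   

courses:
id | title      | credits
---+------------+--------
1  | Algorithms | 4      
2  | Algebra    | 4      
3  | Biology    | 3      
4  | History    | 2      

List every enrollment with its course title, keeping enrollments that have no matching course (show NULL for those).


LEFT JOIN keeps every row from enrollments (the left table); where course_id has no match in courses, the course columns become NULL. Walk through each enrollment:
  - enrollment 1 (Sam): course_id=2 -> matches Algebra
  - enrollment 2 (Alice): course_id=4 -> matches History
  - enrollment 3 (Carol): course_id=2 -> matches Algebra
  - enrollment 4 (Uma): course_id=3 -> matches Biology
  - enrollment 5 (Yara): course_id=NULL, no match -> kept with NULL
  - enrollment 6 (Zoe): course_id=2 -> matches Algebra
  - enrollment 7 (Nate): course_id=1 -> matches Algorithms
All 7 rows appear; 1 has NULL course.

SQL:
SELECT a.student, b.title AS course
FROM enrollments a
LEFT JOIN courses b ON a.course_id = b.id

Result:
student | course    
--------+-----------
Sam     | Algebra   
Alice   | History   
Carol   | Algebra   
Uma     | Biology   
Yara    | NULL      
Zoe     | Algebra   
Nate    | Algorithms


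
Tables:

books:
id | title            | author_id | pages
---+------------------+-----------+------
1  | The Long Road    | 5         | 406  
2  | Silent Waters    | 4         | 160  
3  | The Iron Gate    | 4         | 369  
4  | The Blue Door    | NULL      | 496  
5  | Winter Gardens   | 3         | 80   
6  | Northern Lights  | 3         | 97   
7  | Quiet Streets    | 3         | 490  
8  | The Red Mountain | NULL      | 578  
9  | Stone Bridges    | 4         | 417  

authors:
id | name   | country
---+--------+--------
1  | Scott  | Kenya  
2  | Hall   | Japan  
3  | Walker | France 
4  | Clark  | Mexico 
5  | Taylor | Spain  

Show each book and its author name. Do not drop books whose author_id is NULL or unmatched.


LEFT JOIN keeps every row from books (the left table); where author_id has no match in authors, the author columns become NULL. Walk through each book:
  - book 1 (The Long Road): author_id=5 -> matches Taylor
  - book 2 (Silent Waters): author_id=4 -> matches Clark
  - book 3 (The Iron Gate): author_id=4 -> matches Clark
  - book 4 (The Blue Door): author_id=NULL, no match -> kept with NULL
  - book 5 (Winter Gardens): author_id=3 -> matches Walker
  - book 6 (Northern Lights): author_id=3 -> matches Walker
  - book 7 (Quiet Streets): author_id=3 -> matches Walker
  - book 8 (The Red Mountain): author_id=NULL, no match -> kept with NULL
  - book 9 (Stone Bridges): author_id=4 -> matches Clark
All 9 rows appear; 2 have NULL author.

SQL:
SELECT a.title, b.name AS author
FROM books a
LEFT JOIN authors b ON a.author_id = b.id

Result:
title            | author
-----------------+-------
The Long Road    | Taylor
Silent Waters    | Clark 
The Iron Gate    | Clark 
The Blue Door    | NULL  
Winter Gardens   | Walker
Northern Lights  | Walker
Quiet Streets    | Walker
The Red Mountain | NULL  
Stone Bridges    | Clark 


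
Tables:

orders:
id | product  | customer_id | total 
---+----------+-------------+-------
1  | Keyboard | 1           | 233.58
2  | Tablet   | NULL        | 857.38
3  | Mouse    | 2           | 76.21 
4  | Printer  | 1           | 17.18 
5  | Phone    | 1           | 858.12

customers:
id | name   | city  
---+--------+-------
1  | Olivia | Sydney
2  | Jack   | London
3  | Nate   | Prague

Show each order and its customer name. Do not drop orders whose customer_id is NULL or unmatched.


LEFT JOIN keeps every row from orders (the left table); where customer_id has no match in customers, the customer columns become NULL. Walk through each order:
  - order 1 (Keyboard): customer_id=1 -> matches Olivia
  - order 2 (Tablet): customer_id=NULL, no match -> kept with NULL
  - order 3 (Mouse): customer_id=2 -> matches Jack
  - order 4 (Printer): customer_id=1 -> matches Olivia
  - order 5 (Phone): customer_id=1 -> matches Olivia
All 5 rows appear; 1 has NULL customer.

SQL:
SELECT a.product, b.name AS customer
FROM orders a
LEFT JOIN customers b ON a.customer_id = b.id

Result:
product  | customer
---------+---------
Keyboard | Olivia  
Tablet   | NULL    
Mouse    | Jack    
Printer  | Olivia  
Phone    | Olivia  


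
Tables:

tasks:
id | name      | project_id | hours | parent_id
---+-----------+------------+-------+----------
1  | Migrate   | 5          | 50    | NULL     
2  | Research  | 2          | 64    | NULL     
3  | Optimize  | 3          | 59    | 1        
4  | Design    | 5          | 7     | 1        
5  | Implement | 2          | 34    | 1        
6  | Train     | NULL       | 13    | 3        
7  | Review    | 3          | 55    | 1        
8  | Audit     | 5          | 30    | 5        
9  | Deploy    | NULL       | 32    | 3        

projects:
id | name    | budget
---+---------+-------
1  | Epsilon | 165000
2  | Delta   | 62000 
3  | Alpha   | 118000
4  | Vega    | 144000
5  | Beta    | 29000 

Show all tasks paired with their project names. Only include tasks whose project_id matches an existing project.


INNER JOIN keeps only tasks rows whose project_id matches an id in projects. Walk through each task:
  - task 1 (Migrate): project_id=5 -> matches Beta
  - task 2 (Research): project_id=2 -> matches Delta
  - task 3 (Optimize): project_id=3 -> matches Alpha
  - task 4 (Design): project_id=5 -> matches Beta
  - task 5 (Implement): project_id=2 -> matches Delta
  - task 6 (Train): project_id=NULL, no match -> dropped
  - task 7 (Review): project_id=3 -> matches Alpha
  - task 8 (Audit): project_id=5 -> matches Beta
  - task 9 (Deploy): project_id=NULL, no match -> dropped
So 2 of 9 rows are dropped.

SQL:
SELECT a.name, b.name AS project
FROM tasks a
INNER JOIN projects b ON a.project_id = b.id

Result:
name      | project
----------+--------
Migrate   | Beta   
Research  | Delta  
Optimize  | Alpha  
Design    | Beta   
Implement | Delta  
Review    | Alpha  
Audit     | Beta   


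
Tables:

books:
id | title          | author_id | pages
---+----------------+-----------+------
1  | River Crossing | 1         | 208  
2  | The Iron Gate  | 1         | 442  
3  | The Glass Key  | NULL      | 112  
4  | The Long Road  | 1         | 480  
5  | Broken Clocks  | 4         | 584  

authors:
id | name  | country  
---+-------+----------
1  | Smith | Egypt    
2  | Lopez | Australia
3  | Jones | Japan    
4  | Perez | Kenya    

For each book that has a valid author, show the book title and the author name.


INNER JOIN keeps only books rows whose author_id matches an id in authors. Walk through each book:
  - book 1 (River Crossing): author_id=1 -> matches Smith
  - book 2 (The Iron Gate): author_id=1 -> matches Smith
  - book 3 (The Glass Key): author_id=NULL, no match -> dropped
  - book 4 (The Long Road): author_id=1 -> matches Smith
  - book 5 (Broken Clocks): author_id=4 -> matches Perez
So 1 of 5 rows is dropped.

SQL:
SELECT a.title, b.name AS author
FROM books a
INNER JOIN authors b ON a.author_id = b.id

Result:
title          | author
---------------+-------
River Crossing | Smith 
The Iron Gate  | Smith 
The Long Road  | Smith 
Broken Clocks  | Perez 


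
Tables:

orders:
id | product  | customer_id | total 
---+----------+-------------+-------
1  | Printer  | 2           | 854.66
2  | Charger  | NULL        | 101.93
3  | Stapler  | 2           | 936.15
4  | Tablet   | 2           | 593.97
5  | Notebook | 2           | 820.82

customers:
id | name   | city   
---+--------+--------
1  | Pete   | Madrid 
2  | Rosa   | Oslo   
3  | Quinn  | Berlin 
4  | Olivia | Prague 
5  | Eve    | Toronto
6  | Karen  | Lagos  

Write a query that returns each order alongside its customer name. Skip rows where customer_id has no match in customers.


INNER JOIN keeps only orders rows whose customer_id matches an id in customers. Walk through each order:
  - order 1 (Printer): customer_id=2 -> matches Rosa
  - order 2 (Charger): customer_id=NULL, no match -> dropped
  - order 3 (Stapler): customer_id=2 -> matches Rosa
  - order 4 (Tablet): customer_id=2 -> matches Rosa
  - order 5 (Notebook): customer_id=2 -> matches Rosa
So 1 of 5 rows is dropped.

SQL:
SELECT a.product, b.name AS customer
FROM orders a
INNER JOIN customers b ON a.customer_id = b.id

Result:
product  | customer
---------+---------
Printer  | Rosa    
Stapler  | Rosa    
Tablet   | Rosa    
Notebook | Rosa    


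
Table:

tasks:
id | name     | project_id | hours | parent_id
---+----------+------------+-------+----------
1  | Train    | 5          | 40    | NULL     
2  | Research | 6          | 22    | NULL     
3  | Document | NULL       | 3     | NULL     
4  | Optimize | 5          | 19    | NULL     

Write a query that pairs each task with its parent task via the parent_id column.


This is a self-join: tasks is joined to a second copy of itself, matching each row's parent_id to another row's id. Use LEFT JOIN so rows with parent_id=NULL are kept.
  - task 1 (Train): parent_id=NULL -> NULL
  - task 2 (Research): parent_id=NULL -> NULL
  - task 3 (Document): parent_id=NULL -> NULL
  - task 4 (Optimize): parent_id=NULL -> NULL

SQL:
SELECT a.name AS item, b.name AS parent
FROM tasks a
LEFT JOIN tasks b ON a.parent_id = b.id

Result:
item     | parent
---------+-------
Train    | NULL  
Research | NULL  
Document | NULL  
Optimize | NULL  


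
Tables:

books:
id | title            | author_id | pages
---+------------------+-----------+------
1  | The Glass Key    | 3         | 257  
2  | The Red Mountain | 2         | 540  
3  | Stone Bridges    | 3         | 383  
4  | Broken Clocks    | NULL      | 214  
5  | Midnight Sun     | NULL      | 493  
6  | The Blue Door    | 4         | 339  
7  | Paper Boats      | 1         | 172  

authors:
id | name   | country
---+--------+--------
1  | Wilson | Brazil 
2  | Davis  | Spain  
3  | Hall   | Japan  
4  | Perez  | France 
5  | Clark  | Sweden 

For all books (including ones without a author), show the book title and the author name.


LEFT JOIN keeps every row from books (the left table); where author_id has no match in authors, the author columns become NULL. Walk through each book:
  - book 1 (The Glass Key): author_id=3 -> matches Hall
  - book 2 (The Red Mountain): author_id=2 -> matches Davis
  - book 3 (Stone Bridges): author_id=3 -> matches Hall
  - book 4 (Broken Clocks): author_id=NULL, no match -> kept with NULL
  - book 5 (Midnight Sun): author_id=NULL, no match -> kept with NULL
  - book 6 (The Blue Door): author_id=4 -> matches Perez
  - book 7 (Paper Boats): author_id=1 -> matches Wilson
All 7 rows appear; 2 have NULL author.

SQL:
SELECT a.title, b.name AS author
FROM books a
LEFT JOIN authors b ON a.author_id = b.id

Result:
title            | author
-----------------+-------
The Glass Key    | Hall  
The Red Mountain | Davis 
Stone Bridges    | Hall  
Broken Clocks    | NULL  
Midnight Sun     | NULL  
The Blue Door    | Perez 
Paper Boats      | Wilson


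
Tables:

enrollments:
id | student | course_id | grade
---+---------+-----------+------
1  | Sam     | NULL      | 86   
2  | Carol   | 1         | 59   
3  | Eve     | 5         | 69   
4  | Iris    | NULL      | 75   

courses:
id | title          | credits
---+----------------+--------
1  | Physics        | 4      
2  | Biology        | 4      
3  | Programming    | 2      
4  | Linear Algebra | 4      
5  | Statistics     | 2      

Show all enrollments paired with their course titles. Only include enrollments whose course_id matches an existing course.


INNER JOIN keeps only enrollments rows whose course_id matches an id in courses. Walk through each enrollment:
  - enrollment 1 (Sam): course_id=NULL, no match -> dropped
  - enrollment 2 (Carol): course_id=1 -> matches Physics
  - enrollment 3 (Eve): course_id=5 -> matches Statistics
  - enrollment 4 (Iris): course_id=NULL, no match -> dropped
So 2 of 4 rows are dropped.

SQL:
SELECT a.student, b.title AS course
FROM enrollments a
INNER JOIN courses b ON a.course_id = b.id

Result:
student | course    
--------+-----------
Carol   | Physics   
Eve     | Statistics


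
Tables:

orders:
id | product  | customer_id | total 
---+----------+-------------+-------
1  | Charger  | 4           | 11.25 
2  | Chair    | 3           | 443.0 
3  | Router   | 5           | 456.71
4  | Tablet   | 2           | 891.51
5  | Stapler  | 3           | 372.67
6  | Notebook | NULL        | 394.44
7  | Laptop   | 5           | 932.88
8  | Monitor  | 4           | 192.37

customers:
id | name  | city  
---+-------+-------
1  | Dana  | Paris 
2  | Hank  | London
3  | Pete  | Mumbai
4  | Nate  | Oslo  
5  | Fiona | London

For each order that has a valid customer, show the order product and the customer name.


INNER JOIN keeps only orders rows whose customer_id matches an id in customers. Walk through each order:
  - order 1 (Charger): customer_id=4 -> matches Nate
  - order 2 (Chair): customer_id=3 -> matches Pete
  - order 3 (Router): customer_id=5 -> matches Fiona
  - order 4 (Tablet): customer_id=2 -> matches Hank
  - order 5 (Stapler): customer_id=3 -> matches Pete
  - order 6 (Notebook): customer_id=NULL, no match -> dropped
  - order 7 (Laptop): customer_id=5 -> matches Fiona
  - order 8 (Monitor): customer_id=4 -> matches Nate
So 1 of 8 rows is dropped.

SQL:
SELECT a.product, b.name AS customer
FROM orders a
INNER JOIN customers b ON a.customer_id = b.id

Result:
product | customer
--------+---------
Charger | Nate    
Chair   | Pete    
Router  | Fiona   
Tablet  | Hank    
Stapler | Pete    
Laptop  | Fiona   
Monitor | Nate    


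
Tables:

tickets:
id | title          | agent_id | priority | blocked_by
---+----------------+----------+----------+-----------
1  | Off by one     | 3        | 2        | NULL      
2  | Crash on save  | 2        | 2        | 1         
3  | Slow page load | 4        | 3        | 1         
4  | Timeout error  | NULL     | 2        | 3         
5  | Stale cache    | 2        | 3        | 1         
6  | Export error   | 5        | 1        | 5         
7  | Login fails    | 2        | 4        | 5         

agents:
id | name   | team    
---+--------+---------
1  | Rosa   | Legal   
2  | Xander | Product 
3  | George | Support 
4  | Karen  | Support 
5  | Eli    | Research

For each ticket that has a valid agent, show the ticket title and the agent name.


INNER JOIN keeps only tickets rows whose agent_id matches an id in agents. Walk through each ticket:
  - ticket 1 (Off by one): agent_id=3 -> matches George
  - ticket 2 (Crash on save): agent_id=2 -> matches Xander
  - ticket 3 (Slow page load): agent_id=4 -> matches Karen
  - ticket 4 (Timeout error): agent_id=NULL, no match -> dropped
  - ticket 5 (Stale cache): agent_id=2 -> matches Xander
  - ticket 6 (Export error): agent_id=5 -> matches Eli
  - ticket 7 (Login fails): agent_id=2 -> matches Xander
So 1 of 7 rows is dropped.

SQL:
SELECT a.title, b.name AS agent
FROM tickets a
INNER JOIN agents b ON a.agent_id = b.id

Result:
title          | agent 
---------------+-------
Off by one     | George
Crash on save  | Xander
Slow page load | Karen 
Stale cache    | Xander
Export error   | Eli   
Login fails    | Xander


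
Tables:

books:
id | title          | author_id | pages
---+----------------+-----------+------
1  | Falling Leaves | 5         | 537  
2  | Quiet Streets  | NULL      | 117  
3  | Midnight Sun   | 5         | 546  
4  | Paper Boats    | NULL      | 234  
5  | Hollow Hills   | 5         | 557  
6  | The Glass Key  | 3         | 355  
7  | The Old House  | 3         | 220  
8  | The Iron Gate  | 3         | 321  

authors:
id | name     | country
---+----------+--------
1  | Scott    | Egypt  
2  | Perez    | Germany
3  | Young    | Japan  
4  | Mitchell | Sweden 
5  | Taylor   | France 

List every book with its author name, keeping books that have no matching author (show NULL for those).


LEFT JOIN keeps every row from books (the left table); where author_id has no match in authors, the author columns become NULL. Walk through each book:
  - book 1 (Falling Leaves): author_id=5 -> matches Taylor
  - book 2 (Quiet Streets): author_id=NULL, no match -> kept with NULL
  - book 3 (Midnight Sun): author_id=5 -> matches Taylor
  - book 4 (Paper Boats): author_id=NULL, no match -> kept with NULL
  - book 5 (Hollow Hills): author_id=5 -> matches Taylor
  - book 6 (The Glass Key): author_id=3 -> matches Young
  - book 7 (The Old House): author_id=3 -> matches Young
  - book 8 (The Iron Gate): author_id=3 -> matches Young
All 8 rows appear; 2 have NULL author.

SQL:
SELECT a.title, b.name AS author
FROM books a
LEFT JOIN authors b ON a.author_id = b.id

Result:
title          | author
---------------+-------
Falling Leaves | Taylor
Quiet Streets  | NULL  
Midnight Sun   | Taylor
Paper Boats    | NULL  
Hollow Hills   | Taylor
The Glass Key  | Young 
The Old House  | Young 
The Iron Gate  | Young 
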